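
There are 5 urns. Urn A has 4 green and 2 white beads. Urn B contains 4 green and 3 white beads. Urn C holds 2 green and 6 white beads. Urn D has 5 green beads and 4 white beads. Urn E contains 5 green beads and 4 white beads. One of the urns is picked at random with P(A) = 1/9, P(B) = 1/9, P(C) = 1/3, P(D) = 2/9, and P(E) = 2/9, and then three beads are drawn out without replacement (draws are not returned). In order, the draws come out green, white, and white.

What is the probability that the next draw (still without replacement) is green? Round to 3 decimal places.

Compute the likelihood of the observed sequence for each case: P(data | urn A) = (4/6)(2/5)(1/4) = 0.066667; P(data | urn B) = (4/7)(3/6)(2/5) = 0.11429; P(data | urn C) = (2/8)(6/7)(5/6) = 0.17857; P(data | urn D) = (5/9)(4/8)(3/7) = 0.11905; P(data | urn E) = (5/9)(4/8)(3/7) = 0.11905.
Multiplying each by its prior: 1/9 · 0.066667 = 0.0074074, 1/9 · 0.11429 = 0.012698, 1/3 · 0.17857 = 0.059524, 2/9 · 0.11905 = 0.026455, 2/9 · 0.11905 = 0.026455; with total 0.13254.
Normalising, the posterior is P(urn A | data) = 0.055888, P(urn B | data) = 0.095808, P(urn C | data) = 0.4491, P(urn D | data) = 0.1996, P(urn E | data) = 0.1996.
So P(green next | data) = Σ P(green next | H) P(H | data) = (1)(0.055888) + (3/4)(0.095808) + (1/5)(0.4491) + (2/3)(0.1996) + (2/3)(0.1996) = 0.4837.

0.484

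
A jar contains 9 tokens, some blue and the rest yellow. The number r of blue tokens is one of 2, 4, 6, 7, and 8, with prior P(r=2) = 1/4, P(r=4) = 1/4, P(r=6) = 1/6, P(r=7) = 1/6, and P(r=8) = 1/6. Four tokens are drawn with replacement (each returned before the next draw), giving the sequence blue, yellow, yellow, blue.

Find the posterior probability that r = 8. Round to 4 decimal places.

0.0433

For each hypothesis, P(data | H) works out to: P(data | r = 2) = (2/9)(7/9)(7/9)(2/9) = 0.029873; P(data | r = 4) = (4/9)(5/9)(5/9)(4/9) = 0.060966; P(data | r = 6) = (6/9)(3/9)(3/9)(6/9) = 0.049383; P(data | r = 7) = (7/9)(2/9)(2/9)(7/9) = 0.029873; P(data | r = 8) = (8/9)(1/9)(1/9)(8/9) = 0.0097546.
Multiplying each by its prior: 1/4 · 0.029873 = 0.0074684, 1/4 · 0.060966 = 0.015242, 1/6 · 0.049383 = 0.0082305, 1/6 · 0.029873 = 0.0049789, 1/6 · 0.0097546 = 0.0016258; these sum to 0.037545.
Therefore the posterior P(r = 8 | data) = (0.0016258) / (0.037545) = 0.043302.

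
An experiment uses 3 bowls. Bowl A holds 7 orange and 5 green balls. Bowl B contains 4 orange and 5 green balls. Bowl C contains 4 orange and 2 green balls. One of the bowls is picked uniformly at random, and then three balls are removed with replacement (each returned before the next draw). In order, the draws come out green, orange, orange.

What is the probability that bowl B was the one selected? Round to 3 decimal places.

Compute the likelihood of the observed sequence for each case: P(data | bowl A) = (5/12)(7/12)(7/12) = 0.14178; P(data | bowl B) = (5/9)(4/9)(4/9) = 0.10974; P(data | bowl C) = (2/6)(4/6)(4/6) = 0.14815.
The prior-weighted likelihoods are 1/3 · 0.14178 = 0.047261, 1/3 · 0.10974 = 0.03658, 1/3 · 0.14815 = 0.049383; with total 0.13322.
Hence P(bowl B | data) = (0.03658) / (0.13322) = 0.27457.

0.275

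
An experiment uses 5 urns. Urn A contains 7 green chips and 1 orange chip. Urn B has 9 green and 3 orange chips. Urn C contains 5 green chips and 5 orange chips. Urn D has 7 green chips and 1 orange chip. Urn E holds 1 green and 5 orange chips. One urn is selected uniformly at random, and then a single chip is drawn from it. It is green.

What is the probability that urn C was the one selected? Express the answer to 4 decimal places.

0.1579

Compute the likelihood of this draw for each case: P(data | urn A) = (7/8) = 7/8; P(data | urn B) = (9/12) = 3/4; P(data | urn C) = (5/10) = 1/2; P(data | urn D) = (7/8) = 7/8; P(data | urn E) = (1/6) = 1/6.
Weighting by the prior gives 1/5 · 7/8 = 7/40, 1/5 · 3/4 = 3/20, 1/5 · 1/2 = 1/10, 1/5 · 7/8 = 7/40, 1/5 · 1/6 = 1/30; summing to 19/30.
Therefore the posterior P(urn C | data) = (1/10) / (19/30) = 3/19.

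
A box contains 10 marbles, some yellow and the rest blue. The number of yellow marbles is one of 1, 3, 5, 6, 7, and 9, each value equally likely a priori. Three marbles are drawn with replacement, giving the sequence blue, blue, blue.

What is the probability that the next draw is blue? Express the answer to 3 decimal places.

The likelihood of the observed sequence under each hypothesis: P(data | r = 1) = (9/10)(9/10)(9/10) = 0.729; P(data | r = 3) = (7/10)(7/10)(7/10) = 0.343; P(data | r = 5) = (5/10)(5/10)(5/10) = 0.125; P(data | r = 6) = (4/10)(4/10)(4/10) = 0.064; P(data | r = 7) = (3/10)(3/10)(3/10) = 0.027; P(data | r = 9) = (1/10)(1/10)(1/10) = 0.001.
Weighting by the prior gives 1/6 · 0.729 = 0.1215, 1/6 · 0.343 = 0.057167, 1/6 · 0.125 = 0.020833, 1/6 · 0.064 = 0.010667, 1/6 · 0.027 = 0.0045, 1/6 · 0.001 = 0.00016667; with total 0.21483.
The posterior is then P(r = 1 | data) = 0.56555, P(r = 3 | data) = 0.2661, P(r = 5 | data) = 0.096974, P(r = 6 | data) = 0.049651, P(r = 7 | data) = 0.020946, P(r = 9 | data) = 0.0007758.
The predictive probability is P(blue next | data) = (9/10)(0.56555) + (7/10)(0.2661) + (1/2)(0.096974) + (2/5)(0.049651) + (3/10)(0.020946) + (1/10)(0.0007758) = 0.76998.

0.770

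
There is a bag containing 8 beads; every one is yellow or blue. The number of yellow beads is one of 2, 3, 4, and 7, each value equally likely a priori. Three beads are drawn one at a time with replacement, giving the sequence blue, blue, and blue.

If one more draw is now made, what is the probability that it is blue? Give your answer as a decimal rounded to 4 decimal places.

0.6706

Under each hypothesis, the probability of the observed sequence is: P(data | r = 2) = (6/8)(6/8)(6/8) = 0.42188; P(data | r = 3) = (5/8)(5/8)(5/8) = 0.24414; P(data | r = 4) = (4/8)(4/8)(4/8) = 0.125; P(data | r = 7) = (1/8)(1/8)(1/8) = 0.0019531.
Weighting by the prior gives 1/4 · 0.42188 = 0.10547, 1/4 · 0.24414 = 0.061035, 1/4 · 0.125 = 0.03125, 1/4 · 0.0019531 = 0.00048828; with total 0.19824.
Normalising, the posterior is P(r = 2 | data) = 0.53202, P(r = 3 | data) = 0.30788, P(r = 4 | data) = 0.15764, P(r = 7 | data) = 0.0024631.
So P(blue next | data) = Σ P(blue next | H) P(H | data) = (3/4)(0.53202) + (5/8)(0.30788) + (1/2)(0.15764) + (1/8)(0.0024631) = 0.67057.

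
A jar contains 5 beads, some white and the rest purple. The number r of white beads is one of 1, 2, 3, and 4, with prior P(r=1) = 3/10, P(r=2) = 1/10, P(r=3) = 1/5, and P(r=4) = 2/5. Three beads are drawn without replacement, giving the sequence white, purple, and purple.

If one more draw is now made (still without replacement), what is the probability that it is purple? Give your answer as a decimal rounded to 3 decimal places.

0.700

Compute the likelihood of the observed sequence for each case: P(data | r = 1) = (1/5)(4/4)(3/3) = 1/5; P(data | r = 2) = (2/5)(3/4)(2/3) = 1/5; P(data | r = 3) = (3/5)(2/4)(1/3) = 1/10; P(data | r = 4) = (4/5)(1/4)(0/3) = 0.
The prior-weighted likelihoods are 3/10 · 1/5 = 3/50, 1/10 · 1/5 = 1/50, 1/5 · 1/10 = 1/50, 2/5 · 0 = 0; summing to 1/10.
Dividing through by the total gives posterior P(r = 1 | data) = 3/5, P(r = 2 | data) = 1/5, P(r = 3 | data) = 1/5, P(r = 4 | data) = 0.
Averaging over the posterior, P(purple next | data) = (1)(3/5) + (1/2)(1/5) + (0)(1/5) = 7/10.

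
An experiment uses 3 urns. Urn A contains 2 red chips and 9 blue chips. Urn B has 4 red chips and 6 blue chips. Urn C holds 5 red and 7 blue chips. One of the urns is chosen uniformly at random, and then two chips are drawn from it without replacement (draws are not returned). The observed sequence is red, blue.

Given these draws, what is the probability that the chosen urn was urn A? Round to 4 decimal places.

0.2353

Compute the likelihood of the observed sequence for each case: P(data | urn A) = (2/11)(9/10) = 9/55; P(data | urn B) = (4/10)(6/9) = 4/15; P(data | urn C) = (5/12)(7/11) = 35/132.
Multiplying each by its prior: 1/3 · 9/55 = 3/55, 1/3 · 4/15 = 4/45, 1/3 · 35/132 = 35/396; summing to 51/220.
So P(urn A | data) = (3/55) / (51/220) = 4/17.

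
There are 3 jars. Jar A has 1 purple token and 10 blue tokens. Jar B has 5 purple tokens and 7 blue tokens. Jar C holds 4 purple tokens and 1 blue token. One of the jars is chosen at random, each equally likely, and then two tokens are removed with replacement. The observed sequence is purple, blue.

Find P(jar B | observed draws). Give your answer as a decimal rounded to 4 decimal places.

Under each hypothesis, the probability of the observed sequence is: P(data | jar A) = (1/11)(10/11) = 0.082645; P(data | jar B) = (5/12)(7/12) = 0.24306; P(data | jar C) = (4/5)(1/5) = 0.16.
The prior-weighted likelihoods are 1/3 · 0.082645 = 0.027548, 1/3 · 0.24306 = 0.081019, 1/3 · 0.16 = 0.053333; summing to 0.1619.
By Bayes' rule, P(jar B | data) = (0.081019) / (0.1619) = 0.50042.

0.5004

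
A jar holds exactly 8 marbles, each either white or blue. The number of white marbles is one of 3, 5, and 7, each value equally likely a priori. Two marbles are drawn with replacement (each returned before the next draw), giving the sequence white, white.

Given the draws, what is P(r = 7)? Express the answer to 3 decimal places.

Compute the likelihood of the observed sequence for each case: P(data | r = 3) = (3/8)(3/8) = 9/64; P(data | r = 5) = (5/8)(5/8) = 25/64; P(data | r = 7) = (7/8)(7/8) = 49/64.
The prior-weighted likelihoods are 1/3 · 9/64 = 3/64, 1/3 · 25/64 = 25/192, 1/3 · 49/64 = 49/192; with total 83/192.
Therefore the posterior P(r = 7 | data) = (49/192) / (83/192) = 49/83.

0.590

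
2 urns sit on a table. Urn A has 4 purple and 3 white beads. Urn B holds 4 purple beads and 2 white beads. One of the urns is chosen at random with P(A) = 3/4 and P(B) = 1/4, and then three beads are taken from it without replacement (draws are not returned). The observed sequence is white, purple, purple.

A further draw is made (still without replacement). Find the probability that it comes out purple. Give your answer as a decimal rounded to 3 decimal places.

0.547

The likelihood of the observed sequence under each hypothesis: P(data | urn A) = (3/7)(4/6)(3/5) = 6/35; P(data | urn B) = (2/6)(4/5)(3/4) = 1/5.
Weighting by the prior gives 3/4 · 6/35 = 9/70, 1/4 · 1/5 = 1/20; summing to 5/28.
Normalising, the posterior is P(urn A | data) = 18/25, P(urn B | data) = 7/25.
Averaging over the posterior, P(purple next | data) = (1/2)(18/25) + (2/3)(7/25) = 41/75.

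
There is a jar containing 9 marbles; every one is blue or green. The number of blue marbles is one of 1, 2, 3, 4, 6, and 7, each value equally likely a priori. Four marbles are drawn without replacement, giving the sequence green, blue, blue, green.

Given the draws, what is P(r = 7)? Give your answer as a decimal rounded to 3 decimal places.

0.109

Compute the likelihood of the observed sequence for each case: P(data | r = 1) = (8/9)(1/8)(0/7) = 0; P(data | r = 2) = (7/9)(2/8)(1/7)(6/6) = 1/36; P(data | r = 3) = (6/9)(3/8)(2/7)(5/6) = 5/84; P(data | r = 4) = (5/9)(4/8)(3/7)(4/6) = 5/63; P(data | r = 6) = (3/9)(6/8)(5/7)(2/6) = 5/84; P(data | r = 7) = (2/9)(7/8)(6/7)(1/6) = 1/36.
Weighting by the prior gives 1/6 · 0 = 0, 1/6 · 1/36 = 1/216, 1/6 · 5/84 = 5/504, 1/6 · 5/63 = 5/378, 1/6 · 5/84 = 5/504, 1/6 · 1/36 = 1/216; with total 8/189.
Hence P(r = 7 | data) = (1/216) / (8/189) = 7/64.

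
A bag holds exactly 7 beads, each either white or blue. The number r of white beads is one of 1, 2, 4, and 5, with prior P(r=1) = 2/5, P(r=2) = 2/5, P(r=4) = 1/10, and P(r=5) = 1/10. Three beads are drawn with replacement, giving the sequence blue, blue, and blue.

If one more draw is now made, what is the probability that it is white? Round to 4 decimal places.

Compute the likelihood of the observed sequence for each case: P(data | r = 1) = (6/7)(6/7)(6/7) = 0.62974; P(data | r = 2) = (5/7)(5/7)(5/7) = 0.36443; P(data | r = 4) = (3/7)(3/7)(3/7) = 0.078717; P(data | r = 5) = (2/7)(2/7)(2/7) = 0.023324.
Multiplying each by its prior: 2/5 · 0.62974 = 0.2519, 2/5 · 0.36443 = 0.14577, 1/10 · 0.078717 = 0.0078717, 1/10 · 0.023324 = 0.0023324; with total 0.40787.
Normalising, the posterior is P(r = 1 | data) = 0.61758, P(r = 2 | data) = 0.3574, P(r = 4 | data) = 0.019299, P(r = 5 | data) = 0.0057184.
The predictive probability is P(white next | data) = (1/7)(0.61758) + (2/7)(0.3574) + (4/7)(0.019299) + (5/7)(0.0057184) = 0.20545.

0.2055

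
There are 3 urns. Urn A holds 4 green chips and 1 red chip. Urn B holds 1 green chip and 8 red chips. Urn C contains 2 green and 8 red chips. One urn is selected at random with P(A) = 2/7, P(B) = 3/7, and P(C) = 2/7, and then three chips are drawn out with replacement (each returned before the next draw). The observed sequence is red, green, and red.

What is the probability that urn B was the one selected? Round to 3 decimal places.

0.451

Compute the likelihood of the observed sequence for each case: P(data | urn A) = (1/5)(4/5)(1/5) = 0.032; P(data | urn B) = (8/9)(1/9)(8/9) = 0.087791; P(data | urn C) = (8/10)(2/10)(8/10) = 0.128.
Weighting by the prior gives 2/7 · 0.032 = 0.0091429, 3/7 · 0.087791 = 0.037625, 2/7 · 0.128 = 0.036571; with total 0.083339.
So P(urn B | data) = (0.037625) / (0.083339) = 0.45147.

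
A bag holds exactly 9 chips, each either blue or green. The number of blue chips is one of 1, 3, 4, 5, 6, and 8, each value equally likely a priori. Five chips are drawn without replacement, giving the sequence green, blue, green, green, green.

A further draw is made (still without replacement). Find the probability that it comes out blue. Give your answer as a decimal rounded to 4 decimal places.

0.3036

For each hypothesis, P(data | H) works out to: P(data | r = 1) = (8/9)(1/8)(7/7)(6/6)(5/5) = 1/9; P(data | r = 3) = (6/9)(3/8)(5/7)(4/6)(3/5) = 1/14; P(data | r = 4) = (5/9)(4/8)(4/7)(3/6)(2/5) = 2/63; P(data | r = 5) = (4/9)(5/8)(3/7)(2/6)(1/5) = 1/126; P(data | r = 6) = (3/9)(6/8)(2/7)(1/6)(0/5) = 0; P(data | r = 8) = (1/9)(8/8)(0/7) = 0.
The prior-weighted likelihoods are 1/6 · 1/9 = 1/54, 1/6 · 1/14 = 1/84, 1/6 · 2/63 = 1/189, 1/6 · 1/126 = 1/756, 1/6 · 0 = 0, 1/6 · 0 = 0; these sum to 1/27.
The posterior is then P(r = 1 | data) = 1/2, P(r = 3 | data) = 9/28, P(r = 4 | data) = 1/7, P(r = 5 | data) = 1/28, P(r = 6 | data) = 0, P(r = 8 | data) = 0.
So P(blue next | data) = Σ P(blue next | H) P(H | data) = (0)(1/2) + (1/2)(9/28) + (3/4)(1/7) + (1)(1/28) = 17/56.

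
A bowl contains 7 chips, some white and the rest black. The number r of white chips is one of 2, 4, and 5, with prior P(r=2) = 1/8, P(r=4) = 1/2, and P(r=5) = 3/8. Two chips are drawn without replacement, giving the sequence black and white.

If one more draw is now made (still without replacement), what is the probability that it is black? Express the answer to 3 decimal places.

For each hypothesis, P(data | H) works out to: P(data | r = 2) = (5/7)(2/6) = 5/21; P(data | r = 4) = (3/7)(4/6) = 2/7; P(data | r = 5) = (2/7)(5/6) = 5/21.
Weighting by the prior gives 1/8 · 5/21 = 5/168, 1/2 · 2/7 = 1/7, 3/8 · 5/21 = 5/56; these sum to 11/42.
Normalising, the posterior is P(r = 2 | data) = 5/44, P(r = 4 | data) = 6/11, P(r = 5 | data) = 15/44.
Averaging over the posterior, P(black next | data) = (4/5)(5/44) + (2/5)(6/11) + (1/5)(15/44) = 83/220.

0.377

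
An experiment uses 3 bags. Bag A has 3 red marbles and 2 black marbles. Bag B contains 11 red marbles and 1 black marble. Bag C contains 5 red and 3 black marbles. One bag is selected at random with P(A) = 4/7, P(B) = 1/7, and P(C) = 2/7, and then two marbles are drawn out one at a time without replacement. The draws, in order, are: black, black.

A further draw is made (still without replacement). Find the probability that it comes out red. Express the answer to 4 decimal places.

0.9419

For each hypothesis, P(data | H) works out to: P(data | bag A) = (2/5)(1/4) = 1/10; P(data | bag B) = (1/12)(0/11) = 0; P(data | bag C) = (3/8)(2/7) = 3/28.
The prior-weighted likelihoods are 4/7 · 1/10 = 2/35, 1/7 · 0 = 0, 2/7 · 3/28 = 3/98; summing to 43/490.
Dividing through by the total gives posterior P(bag A | data) = 28/43, P(bag B | data) = 0, P(bag C | data) = 15/43.
The predictive probability is P(red next | data) = (1)(28/43) + (5/6)(15/43) = 81/86.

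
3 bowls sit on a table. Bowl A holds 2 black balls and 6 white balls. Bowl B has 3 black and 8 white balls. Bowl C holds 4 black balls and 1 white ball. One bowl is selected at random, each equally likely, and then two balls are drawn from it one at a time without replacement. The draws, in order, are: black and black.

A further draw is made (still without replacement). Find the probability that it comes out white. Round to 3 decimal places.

0.412

The likelihood of the observed sequence under each hypothesis: P(data | bowl A) = (2/8)(1/7) = 0.035714; P(data | bowl B) = (3/11)(2/10) = 0.054545; P(data | bowl C) = (4/5)(3/4) = 0.6.
Multiplying each by its prior: 1/3 · 0.035714 = 0.011905, 1/3 · 0.054545 = 0.018182, 1/3 · 0.6 = 0.2; these sum to 0.23009.
Dividing through by the total gives posterior P(bowl A | data) = 0.05174, P(bowl B | data) = 0.079022, P(bowl C | data) = 0.86924.
So P(white next | data) = Σ P(white next | H) P(H | data) = (1)(0.05174) + (8/9)(0.079022) + (1/3)(0.86924) = 0.41173.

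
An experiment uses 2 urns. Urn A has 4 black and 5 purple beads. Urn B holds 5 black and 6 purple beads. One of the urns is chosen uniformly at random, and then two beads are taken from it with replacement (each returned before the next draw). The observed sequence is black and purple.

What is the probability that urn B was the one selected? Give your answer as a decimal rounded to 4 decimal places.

The likelihood of the observed sequence under each hypothesis: P(data | urn A) = (4/9)(5/9) = 0.24691; P(data | urn B) = (5/11)(6/11) = 0.24793.
Multiplying each by its prior: 1/2 · 0.24691 = 0.12346, 1/2 · 0.24793 = 0.12397; these sum to 0.24742.
Therefore the posterior P(urn B | data) = (0.12397) / (0.24742) = 0.50103.

0.5010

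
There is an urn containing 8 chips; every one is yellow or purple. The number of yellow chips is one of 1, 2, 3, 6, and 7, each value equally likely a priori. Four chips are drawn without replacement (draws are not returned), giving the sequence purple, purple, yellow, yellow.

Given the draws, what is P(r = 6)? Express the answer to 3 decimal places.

Under each hypothesis, the probability of the observed sequence is: P(data | r = 1) = (7/8)(6/7)(1/6)(0/5) = 0; P(data | r = 2) = (6/8)(5/7)(2/6)(1/5) = 1/28; P(data | r = 3) = (5/8)(4/7)(3/6)(2/5) = 1/14; P(data | r = 6) = (2/8)(1/7)(6/6)(5/5) = 1/28; P(data | r = 7) = (1/8)(0/7) = 0.
The prior-weighted likelihoods are 1/5 · 0 = 0, 1/5 · 1/28 = 1/140, 1/5 · 1/14 = 1/70, 1/5 · 1/28 = 1/140, 1/5 · 0 = 0; these sum to 1/35.
Hence P(r = 6 | data) = (1/140) / (1/35) = 1/4.

0.250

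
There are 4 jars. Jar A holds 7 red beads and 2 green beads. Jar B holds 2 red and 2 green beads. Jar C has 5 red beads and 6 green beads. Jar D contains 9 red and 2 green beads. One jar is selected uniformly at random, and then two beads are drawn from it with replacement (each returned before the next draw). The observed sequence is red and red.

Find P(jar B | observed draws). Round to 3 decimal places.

0.144

For each hypothesis, P(data | H) works out to: P(data | jar A) = (7/9)(7/9) = 0.60494; P(data | jar B) = (2/4)(2/4) = 0.25; P(data | jar C) = (5/11)(5/11) = 0.20661; P(data | jar D) = (9/11)(9/11) = 0.66942.
Multiplying each by its prior: 1/4 · 0.60494 = 0.15123, 1/4 · 0.25 = 0.0625, 1/4 · 0.20661 = 0.051653, 1/4 · 0.66942 = 0.16736; summing to 0.43274.
Therefore the posterior P(jar B | data) = (0.0625) / (0.43274) = 0.14443.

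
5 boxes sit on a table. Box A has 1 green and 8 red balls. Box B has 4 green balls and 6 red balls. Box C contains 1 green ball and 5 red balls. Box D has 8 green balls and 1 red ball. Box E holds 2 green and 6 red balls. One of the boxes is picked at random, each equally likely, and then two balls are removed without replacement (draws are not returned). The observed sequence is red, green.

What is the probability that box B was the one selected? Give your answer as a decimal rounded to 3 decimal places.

Compute the likelihood of the observed sequence for each case: P(data | box A) = (8/9)(1/8) = 0.11111; P(data | box B) = (6/10)(4/9) = 0.26667; P(data | box C) = (5/6)(1/5) = 0.16667; P(data | box D) = (1/9)(8/8) = 0.11111; P(data | box E) = (6/8)(2/7) = 0.21429.
The prior-weighted likelihoods are 1/5 · 0.11111 = 0.022222, 1/5 · 0.26667 = 0.053333, 1/5 · 0.16667 = 0.033333, 1/5 · 0.11111 = 0.022222, 1/5 · 0.21429 = 0.042857; with total 0.17397.
By Bayes' rule, P(box B | data) = (0.053333) / (0.17397) = 0.30657.

0.307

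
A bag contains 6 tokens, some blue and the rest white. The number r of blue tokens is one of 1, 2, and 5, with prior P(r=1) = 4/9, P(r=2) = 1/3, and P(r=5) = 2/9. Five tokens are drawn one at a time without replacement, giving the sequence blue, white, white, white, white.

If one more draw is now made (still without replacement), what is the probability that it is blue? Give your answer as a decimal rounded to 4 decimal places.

0.2308

The likelihood of the observed sequence under each hypothesis: P(data | r = 1) = (1/6)(5/5)(4/4)(3/3)(2/2) = 1/6; P(data | r = 2) = (2/6)(4/5)(3/4)(2/3)(1/2) = 1/15; P(data | r = 5) = (5/6)(1/5)(0/4) = 0.
Multiplying each by its prior: 4/9 · 1/6 = 2/27, 1/3 · 1/15 = 1/45, 2/9 · 0 = 0; these sum to 13/135.
Normalising, the posterior is P(r = 1 | data) = 10/13, P(r = 2 | data) = 3/13, P(r = 5 | data) = 0.
So P(blue next | data) = Σ P(blue next | H) P(H | data) = (0)(10/13) + (1)(3/13) = 3/13.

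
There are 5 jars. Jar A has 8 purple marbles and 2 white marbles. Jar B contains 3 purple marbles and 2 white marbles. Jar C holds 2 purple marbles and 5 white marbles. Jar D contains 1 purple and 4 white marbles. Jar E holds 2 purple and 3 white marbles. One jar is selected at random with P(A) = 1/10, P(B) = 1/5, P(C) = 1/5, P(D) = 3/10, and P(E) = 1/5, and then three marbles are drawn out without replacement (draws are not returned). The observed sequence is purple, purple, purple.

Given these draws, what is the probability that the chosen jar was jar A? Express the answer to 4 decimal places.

0.7000

The likelihood of the observed sequence under each hypothesis: P(data | jar A) = (8/10)(7/9)(6/8) = 7/15; P(data | jar B) = (3/5)(2/4)(1/3) = 1/10; P(data | jar C) = (2/7)(1/6)(0/5) = 0; P(data | jar D) = (1/5)(0/4) = 0; P(data | jar E) = (2/5)(1/4)(0/3) = 0.
The prior-weighted likelihoods are 1/10 · 7/15 = 7/150, 1/5 · 1/10 = 1/50, 1/5 · 0 = 0, 3/10 · 0 = 0, 1/5 · 0 = 0; with total 1/15.
So P(jar A | data) = (7/150) / (1/15) = 7/10.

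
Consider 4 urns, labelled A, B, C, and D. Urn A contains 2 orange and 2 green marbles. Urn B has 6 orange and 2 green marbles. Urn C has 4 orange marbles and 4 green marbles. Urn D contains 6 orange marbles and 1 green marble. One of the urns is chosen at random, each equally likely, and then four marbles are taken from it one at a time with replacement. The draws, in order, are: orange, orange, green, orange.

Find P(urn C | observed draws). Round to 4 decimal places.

The likelihood of the observed sequence under each hypothesis: P(data | urn A) = (2/4)(2/4)(2/4)(2/4) = 0.0625; P(data | urn B) = (6/8)(6/8)(2/8)(6/8) = 0.10547; P(data | urn C) = (4/8)(4/8)(4/8)(4/8) = 0.0625; P(data | urn D) = (6/7)(6/7)(1/7)(6/7) = 0.089963.
Weighting by the prior gives 1/4 · 0.0625 = 0.015625, 1/4 · 0.10547 = 0.026367, 1/4 · 0.0625 = 0.015625, 1/4 · 0.089963 = 0.022491; with total 0.080108.
Hence P(urn C | data) = (0.015625) / (0.080108) = 0.19505.

0.1950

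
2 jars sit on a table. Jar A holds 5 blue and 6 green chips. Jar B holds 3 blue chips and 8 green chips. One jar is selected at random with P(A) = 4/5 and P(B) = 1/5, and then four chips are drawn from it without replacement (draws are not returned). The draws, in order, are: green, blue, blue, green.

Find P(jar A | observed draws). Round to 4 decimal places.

Compute the likelihood of the observed sequence for each case: P(data | jar A) = (6/11)(5/10)(4/9)(5/8) = 5/66; P(data | jar B) = (8/11)(3/10)(2/9)(7/8) = 7/165.
Multiplying each by its prior: 4/5 · 5/66 = 2/33, 1/5 · 7/165 = 7/825; these sum to 19/275.
Therefore the posterior P(jar A | data) = (2/33) / (19/275) = 50/57.

0.8772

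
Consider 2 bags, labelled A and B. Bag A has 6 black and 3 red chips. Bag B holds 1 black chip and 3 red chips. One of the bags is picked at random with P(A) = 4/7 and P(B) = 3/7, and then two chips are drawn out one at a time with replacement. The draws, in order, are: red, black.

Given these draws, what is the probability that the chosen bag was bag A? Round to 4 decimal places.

Under each hypothesis, the probability of the observed sequence is: P(data | bag A) = (3/9)(6/9) = 0.22222; P(data | bag B) = (3/4)(1/4) = 0.1875.
The prior-weighted likelihoods are 4/7 · 0.22222 = 0.12698, 3/7 · 0.1875 = 0.080357; summing to 0.20734.
By Bayes' rule, P(bag A | data) = (0.12698) / (0.20734) = 0.61244.

0.6124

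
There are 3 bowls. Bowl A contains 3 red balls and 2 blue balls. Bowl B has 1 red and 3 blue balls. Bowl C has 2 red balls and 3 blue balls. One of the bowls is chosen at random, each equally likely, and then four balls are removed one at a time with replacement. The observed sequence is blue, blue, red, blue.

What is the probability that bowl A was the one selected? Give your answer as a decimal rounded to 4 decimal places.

0.1668

The likelihood of the observed sequence under each hypothesis: P(data | bowl A) = (2/5)(2/5)(3/5)(2/5) = 0.0384; P(data | bowl B) = (3/4)(3/4)(1/4)(3/4) = 0.10547; P(data | bowl C) = (3/5)(3/5)(2/5)(3/5) = 0.0864.
Multiplying each by its prior: 1/3 · 0.0384 = 0.0128, 1/3 · 0.10547 = 0.035156, 1/3 · 0.0864 = 0.0288; these sum to 0.076756.
Hence P(bowl A | data) = (0.0128) / (0.076756) = 0.16676.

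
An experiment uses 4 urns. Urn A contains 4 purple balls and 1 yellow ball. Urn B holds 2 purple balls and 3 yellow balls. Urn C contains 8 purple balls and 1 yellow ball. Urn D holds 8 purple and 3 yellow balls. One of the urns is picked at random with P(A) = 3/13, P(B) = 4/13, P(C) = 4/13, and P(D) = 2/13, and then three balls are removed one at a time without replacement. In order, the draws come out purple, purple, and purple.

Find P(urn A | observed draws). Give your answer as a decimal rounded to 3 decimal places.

0.264

For each hypothesis, P(data | H) works out to: P(data | urn A) = (4/5)(3/4)(2/3) = 0.4; P(data | urn B) = (2/5)(1/4)(0/3) = 0; P(data | urn C) = (8/9)(7/8)(6/7) = 0.66667; P(data | urn D) = (8/11)(7/10)(6/9) = 0.33939.
Weighting by the prior gives 3/13 · 0.4 = 0.092308, 4/13 · 0 = 0, 4/13 · 0.66667 = 0.20513, 2/13 · 0.33939 = 0.052214; these sum to 0.34965.
Therefore the posterior P(urn A | data) = (0.092308) / (0.34965) = 0.264.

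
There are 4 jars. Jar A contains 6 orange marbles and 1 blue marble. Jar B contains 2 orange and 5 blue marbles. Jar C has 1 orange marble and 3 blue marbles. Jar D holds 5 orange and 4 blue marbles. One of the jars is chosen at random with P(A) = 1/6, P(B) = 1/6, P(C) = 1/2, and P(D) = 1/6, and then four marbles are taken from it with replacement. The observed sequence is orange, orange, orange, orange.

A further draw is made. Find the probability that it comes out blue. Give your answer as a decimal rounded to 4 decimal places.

0.2035

Under each hypothesis, the probability of the observed sequence is: P(data | jar A) = (6/7)(6/7)(6/7)(6/7) = 0.53978; P(data | jar B) = (2/7)(2/7)(2/7)(2/7) = 0.0066639; P(data | jar C) = (1/4)(1/4)(1/4)(1/4) = 0.0039062; P(data | jar D) = (5/9)(5/9)(5/9)(5/9) = 0.09526.
Multiplying each by its prior: 1/6 · 0.53978 = 0.089963, 1/6 · 0.0066639 = 0.0011106, 1/2 · 0.0039062 = 0.0019531, 1/6 · 0.09526 = 0.015877; these sum to 0.1089.
Normalising, the posterior is P(jar A | data) = 0.82608, P(jar B | data) = 0.010199, P(jar C | data) = 0.017935, P(jar D | data) = 0.14579.
So P(blue next | data) = Σ P(blue next | H) P(H | data) = (1/7)(0.82608) + (5/7)(0.010199) + (3/4)(0.017935) + (4/9)(0.14579) = 0.20354.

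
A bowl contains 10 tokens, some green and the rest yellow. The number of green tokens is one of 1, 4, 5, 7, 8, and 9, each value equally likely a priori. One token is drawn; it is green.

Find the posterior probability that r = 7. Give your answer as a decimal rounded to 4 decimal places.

0.2059

For each hypothesis, P(data | H) works out to: P(data | r = 1) = (1/10) = 1/10; P(data | r = 4) = (4/10) = 2/5; P(data | r = 5) = (5/10) = 1/2; P(data | r = 7) = (7/10) = 7/10; P(data | r = 8) = (8/10) = 4/5; P(data | r = 9) = (9/10) = 9/10.
Weighting by the prior gives 1/6 · 1/10 = 1/60, 1/6 · 2/5 = 1/15, 1/6 · 1/2 = 1/12, 1/6 · 7/10 = 7/60, 1/6 · 4/5 = 2/15, 1/6 · 9/10 = 3/20; summing to 17/30.
Therefore the posterior P(r = 7 | data) = (7/60) / (17/30) = 7/34.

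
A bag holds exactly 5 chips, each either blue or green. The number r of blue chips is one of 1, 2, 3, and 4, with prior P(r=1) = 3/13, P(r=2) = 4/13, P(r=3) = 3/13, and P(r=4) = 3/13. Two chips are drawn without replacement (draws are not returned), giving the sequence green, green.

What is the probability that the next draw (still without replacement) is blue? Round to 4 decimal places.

For each hypothesis, P(data | H) works out to: P(data | r = 1) = (4/5)(3/4) = 3/5; P(data | r = 2) = (3/5)(2/4) = 3/10; P(data | r = 3) = (2/5)(1/4) = 1/10; P(data | r = 4) = (1/5)(0/4) = 0.
The prior-weighted likelihoods are 3/13 · 3/5 = 9/65, 4/13 · 3/10 = 6/65, 3/13 · 1/10 = 3/130, 3/13 · 0 = 0; these sum to 33/130.
Dividing through by the total gives posterior P(r = 1 | data) = 6/11, P(r = 2 | data) = 4/11, P(r = 3 | data) = 1/11, P(r = 4 | data) = 0.
The predictive probability is P(blue next | data) = (1/3)(6/11) + (2/3)(4/11) + (1)(1/11) = 17/33.

0.5152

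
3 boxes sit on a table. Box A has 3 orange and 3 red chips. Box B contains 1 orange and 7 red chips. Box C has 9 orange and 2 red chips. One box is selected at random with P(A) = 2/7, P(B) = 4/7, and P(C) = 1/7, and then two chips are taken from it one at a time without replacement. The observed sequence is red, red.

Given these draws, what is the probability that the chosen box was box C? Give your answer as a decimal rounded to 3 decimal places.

Compute the likelihood of the observed sequence for each case: P(data | box A) = (3/6)(2/5) = 1/5; P(data | box B) = (7/8)(6/7) = 3/4; P(data | box C) = (2/11)(1/10) = 1/55.
The prior-weighted likelihoods are 2/7 · 1/5 = 2/35, 4/7 · 3/4 = 3/7, 1/7 · 1/55 = 1/385; summing to 188/385.
Therefore the posterior P(box C | data) = (1/385) / (188/385) = 1/188.

0.005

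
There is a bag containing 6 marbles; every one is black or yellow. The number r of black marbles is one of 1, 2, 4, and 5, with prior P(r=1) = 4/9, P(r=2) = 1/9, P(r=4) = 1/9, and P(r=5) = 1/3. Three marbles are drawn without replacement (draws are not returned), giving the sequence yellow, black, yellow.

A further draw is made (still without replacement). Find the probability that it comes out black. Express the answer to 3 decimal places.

0.143

Under each hypothesis, the probability of the observed sequence is: P(data | r = 1) = (5/6)(1/5)(4/4) = 1/6; P(data | r = 2) = (4/6)(2/5)(3/4) = 1/5; P(data | r = 4) = (2/6)(4/5)(1/4) = 1/15; P(data | r = 5) = (1/6)(5/5)(0/4) = 0.
Multiplying each by its prior: 4/9 · 1/6 = 2/27, 1/9 · 1/5 = 1/45, 1/9 · 1/15 = 1/135, 1/3 · 0 = 0; summing to 14/135.
Normalising, the posterior is P(r = 1 | data) = 5/7, P(r = 2 | data) = 3/14, P(r = 4 | data) = 1/14, P(r = 5 | data) = 0.
So P(black next | data) = Σ P(black next | H) P(H | data) = (0)(5/7) + (1/3)(3/14) + (1)(1/14) = 1/7.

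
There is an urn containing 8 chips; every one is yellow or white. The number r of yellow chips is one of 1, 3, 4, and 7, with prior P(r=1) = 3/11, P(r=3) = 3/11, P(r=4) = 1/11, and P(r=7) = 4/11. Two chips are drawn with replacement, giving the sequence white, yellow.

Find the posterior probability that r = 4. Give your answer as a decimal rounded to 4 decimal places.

0.1455

Under each hypothesis, the probability of the observed sequence is: P(data | r = 1) = (7/8)(1/8) = 7/64; P(data | r = 3) = (5/8)(3/8) = 15/64; P(data | r = 4) = (4/8)(4/8) = 1/4; P(data | r = 7) = (1/8)(7/8) = 7/64.
Multiplying each by its prior: 3/11 · 7/64 = 21/704, 3/11 · 15/64 = 45/704, 1/11 · 1/4 = 1/44, 4/11 · 7/64 = 7/176; summing to 5/32.
By Bayes' rule, P(r = 4 | data) = (1/44) / (5/32) = 8/55.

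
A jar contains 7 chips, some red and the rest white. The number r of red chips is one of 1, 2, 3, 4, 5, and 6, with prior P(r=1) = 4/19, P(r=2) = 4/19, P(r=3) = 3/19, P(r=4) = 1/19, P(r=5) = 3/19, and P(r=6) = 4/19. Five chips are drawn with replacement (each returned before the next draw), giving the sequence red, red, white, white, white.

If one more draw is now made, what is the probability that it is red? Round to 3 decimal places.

0.387

For each hypothesis, P(data | H) works out to: P(data | r = 1) = (1/7)(1/7)(6/7)(6/7)(6/7) = 0.012852; P(data | r = 2) = (2/7)(2/7)(5/7)(5/7)(5/7) = 0.02975; P(data | r = 3) = (3/7)(3/7)(4/7)(4/7)(4/7) = 0.034271; P(data | r = 4) = (4/7)(4/7)(3/7)(3/7)(3/7) = 0.025704; P(data | r = 5) = (5/7)(5/7)(2/7)(2/7)(2/7) = 0.0119; P(data | r = 6) = (6/7)(6/7)(1/7)(1/7)(1/7) = 0.002142.
Weighting by the prior gives 4/19 · 0.012852 = 0.0027056, 4/19 · 0.02975 = 0.0062631, 3/19 · 0.034271 = 0.0054113, 1/19 · 0.025704 = 0.0013528, 3/19 · 0.0119 = 0.0018789, 4/19 · 0.002142 = 0.00045094; summing to 0.018063.
Dividing through by the total gives posterior P(r = 1 | data) = 0.14979, P(r = 2 | data) = 0.34674, P(r = 3 | data) = 0.29958, P(r = 4 | data) = 0.074896, P(r = 5 | data) = 0.10402, P(r = 6 | data) = 0.024965.
The predictive probability is P(red next | data) = (1/7)(0.14979) + (2/7)(0.34674) + (3/7)(0.29958) + (4/7)(0.074896) + (5/7)(0.10402) + (6/7)(0.024965) = 0.38736.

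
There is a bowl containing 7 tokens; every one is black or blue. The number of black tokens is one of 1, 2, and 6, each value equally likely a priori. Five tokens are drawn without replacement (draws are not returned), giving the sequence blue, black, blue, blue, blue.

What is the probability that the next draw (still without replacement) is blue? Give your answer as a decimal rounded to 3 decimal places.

0.800

Compute the likelihood of the observed sequence for each case: P(data | r = 1) = (6/7)(1/6)(5/5)(4/4)(3/3) = 1/7; P(data | r = 2) = (5/7)(2/6)(4/5)(3/4)(2/3) = 2/21; P(data | r = 6) = (1/7)(6/6)(0/5) = 0.
Multiplying each by its prior: 1/3 · 1/7 = 1/21, 1/3 · 2/21 = 2/63, 1/3 · 0 = 0; these sum to 5/63.
Dividing through by the total gives posterior P(r = 1 | data) = 3/5, P(r = 2 | data) = 2/5, P(r = 6 | data) = 0.
The predictive probability is P(blue next | data) = (1)(3/5) + (1/2)(2/5) = 4/5.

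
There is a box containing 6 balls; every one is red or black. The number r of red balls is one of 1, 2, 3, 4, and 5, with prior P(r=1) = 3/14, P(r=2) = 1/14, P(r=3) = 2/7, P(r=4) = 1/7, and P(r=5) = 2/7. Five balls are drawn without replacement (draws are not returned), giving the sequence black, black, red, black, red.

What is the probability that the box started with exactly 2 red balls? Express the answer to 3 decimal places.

For each hypothesis, P(data | H) works out to: P(data | r = 1) = (5/6)(4/5)(1/4)(3/3)(0/2) = 0; P(data | r = 2) = (4/6)(3/5)(2/4)(2/3)(1/2) = 1/15; P(data | r = 3) = (3/6)(2/5)(3/4)(1/3)(2/2) = 1/20; P(data | r = 4) = (2/6)(1/5)(4/4)(0/3) = 0; P(data | r = 5) = (1/6)(0/5) = 0.
The prior-weighted likelihoods are 3/14 · 0 = 0, 1/14 · 1/15 = 1/210, 2/7 · 1/20 = 1/70, 1/7 · 0 = 0, 2/7 · 0 = 0; with total 2/105.
By Bayes' rule, P(r = 2 | data) = (1/210) / (2/105) = 1/4.

0.250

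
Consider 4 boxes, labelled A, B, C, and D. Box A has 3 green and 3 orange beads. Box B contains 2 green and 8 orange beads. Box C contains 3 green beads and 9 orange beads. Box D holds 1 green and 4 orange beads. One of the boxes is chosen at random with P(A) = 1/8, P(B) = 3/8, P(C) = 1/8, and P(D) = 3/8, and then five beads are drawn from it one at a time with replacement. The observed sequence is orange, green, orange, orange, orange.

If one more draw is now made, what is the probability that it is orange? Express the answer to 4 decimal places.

For each hypothesis, P(data | H) works out to: P(data | box A) = (3/6)(3/6)(3/6)(3/6)(3/6) = 0.03125; P(data | box B) = (8/10)(2/10)(8/10)(8/10)(8/10) = 0.08192; P(data | box C) = (9/12)(3/12)(9/12)(9/12)(9/12) = 0.079102; P(data | box D) = (4/5)(1/5)(4/5)(4/5)(4/5) = 0.08192.
The prior-weighted likelihoods are 1/8 · 0.03125 = 0.0039062, 3/8 · 0.08192 = 0.03072, 1/8 · 0.079102 = 0.0098877, 3/8 · 0.08192 = 0.03072; these sum to 0.075234.
Normalising, the posterior is P(box A | data) = 0.051921, P(box B | data) = 0.40833, P(box C | data) = 0.13143, P(box D | data) = 0.40833.
Averaging over the posterior, P(orange next | data) = (1/2)(0.051921) + (4/5)(0.40833) + (3/4)(0.13143) + (4/5)(0.40833) = 0.77785.

0.7779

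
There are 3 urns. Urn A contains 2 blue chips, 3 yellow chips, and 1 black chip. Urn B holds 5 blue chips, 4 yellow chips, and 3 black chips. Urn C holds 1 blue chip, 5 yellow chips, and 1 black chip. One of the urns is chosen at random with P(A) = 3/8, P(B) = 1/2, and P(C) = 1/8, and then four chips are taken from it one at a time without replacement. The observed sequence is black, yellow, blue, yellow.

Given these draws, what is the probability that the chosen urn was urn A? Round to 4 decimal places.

Compute the likelihood of the observed sequence for each case: P(data | urn A) = (1/6)(3/5)(2/4)(2/3) = 0.033333; P(data | urn B) = (3/12)(4/11)(5/10)(3/9) = 0.015152; P(data | urn C) = (1/7)(5/6)(1/5)(4/4) = 0.02381.
Weighting by the prior gives 3/8 · 0.033333 = 0.0125, 1/2 · 0.015152 = 0.0075758, 1/8 · 0.02381 = 0.0029762; summing to 0.023052.
Therefore the posterior P(urn A | data) = (0.0125) / (0.023052) = 0.54225.

0.5423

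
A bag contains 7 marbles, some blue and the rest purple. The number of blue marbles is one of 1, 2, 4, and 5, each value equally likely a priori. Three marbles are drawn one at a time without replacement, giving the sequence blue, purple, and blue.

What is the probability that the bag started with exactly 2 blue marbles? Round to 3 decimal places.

0.116

For each hypothesis, P(data | H) works out to: P(data | r = 1) = (1/7)(6/6)(0/5) = 0; P(data | r = 2) = (2/7)(5/6)(1/5) = 1/21; P(data | r = 4) = (4/7)(3/6)(3/5) = 6/35; P(data | r = 5) = (5/7)(2/6)(4/5) = 4/21.
Multiplying each by its prior: 1/4 · 0 = 0, 1/4 · 1/21 = 1/84, 1/4 · 6/35 = 3/70, 1/4 · 4/21 = 1/21; summing to 43/420.
Therefore the posterior P(r = 2 | data) = (1/84) / (43/420) = 5/43.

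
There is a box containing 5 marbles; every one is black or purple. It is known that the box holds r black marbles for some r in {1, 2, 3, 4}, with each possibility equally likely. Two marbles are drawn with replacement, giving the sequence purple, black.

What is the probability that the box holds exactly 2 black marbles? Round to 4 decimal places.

Under each hypothesis, the probability of the observed sequence is: P(data | r = 1) = (4/5)(1/5) = 4/25; P(data | r = 2) = (3/5)(2/5) = 6/25; P(data | r = 3) = (2/5)(3/5) = 6/25; P(data | r = 4) = (1/5)(4/5) = 4/25.
Multiplying each by its prior: 1/4 · 4/25 = 1/25, 1/4 · 6/25 = 3/50, 1/4 · 6/25 = 3/50, 1/4 · 4/25 = 1/25; these sum to 1/5.
Therefore the posterior P(r = 2 | data) = (3/50) / (1/5) = 3/10.

0.3000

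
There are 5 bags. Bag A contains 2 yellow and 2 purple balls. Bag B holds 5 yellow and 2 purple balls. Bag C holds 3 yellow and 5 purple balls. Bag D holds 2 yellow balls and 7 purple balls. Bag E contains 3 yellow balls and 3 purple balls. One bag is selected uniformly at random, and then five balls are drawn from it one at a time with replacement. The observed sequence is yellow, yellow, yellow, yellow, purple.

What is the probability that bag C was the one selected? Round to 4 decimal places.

0.0818

For each hypothesis, P(data | H) works out to: P(data | bag A) = (2/4)(2/4)(2/4)(2/4)(2/4) = 0.03125; P(data | bag B) = (5/7)(5/7)(5/7)(5/7)(2/7) = 0.074374; P(data | bag C) = (3/8)(3/8)(3/8)(3/8)(5/8) = 0.01236; P(data | bag D) = (2/9)(2/9)(2/9)(2/9)(7/9) = 0.0018967; P(data | bag E) = (3/6)(3/6)(3/6)(3/6)(3/6) = 0.03125.
Weighting by the prior gives 1/5 · 0.03125 = 0.00625, 1/5 · 0.074374 = 0.014875, 1/5 · 0.01236 = 0.0024719, 1/5 · 0.0018967 = 0.00037935, 1/5 · 0.03125 = 0.00625; with total 0.030226.
Therefore the posterior P(bag C | data) = (0.0024719) / (0.030226) = 0.081781.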